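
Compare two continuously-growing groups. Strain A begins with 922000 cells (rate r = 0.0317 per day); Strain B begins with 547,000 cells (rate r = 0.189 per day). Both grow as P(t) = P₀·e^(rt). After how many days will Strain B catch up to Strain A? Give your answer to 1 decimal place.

t ≈ 3.3 days

922000·e^(0.0317t) = 547000·e^(0.189t)
922000/547000 = e^((0.189 − 0.0317)t) → ln(1.68556) = 0.1573·t
t = 0.5221 / 0.1573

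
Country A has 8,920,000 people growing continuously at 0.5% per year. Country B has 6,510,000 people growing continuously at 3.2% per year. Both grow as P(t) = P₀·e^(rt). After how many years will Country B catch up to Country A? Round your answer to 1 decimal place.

t ≈ 11.7 years

8920000·e^(0.005t) = 6510000·e^(0.032t)
8920000/6510000 = e^((0.032 − 0.005)t) → ln(1.3702) = 0.027·t
t = 0.31496 / 0.027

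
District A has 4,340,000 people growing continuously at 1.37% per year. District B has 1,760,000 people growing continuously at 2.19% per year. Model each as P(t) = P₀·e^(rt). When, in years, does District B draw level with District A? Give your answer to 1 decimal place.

4340000·e^(0.0137t) = 1760000·e^(0.0219t)
4340000/1760000 = e^((0.0219 − 0.0137)t) → ln(2.46591) = 0.0082·t
t = 0.90256 / 0.0082

t ≈ 110.1 years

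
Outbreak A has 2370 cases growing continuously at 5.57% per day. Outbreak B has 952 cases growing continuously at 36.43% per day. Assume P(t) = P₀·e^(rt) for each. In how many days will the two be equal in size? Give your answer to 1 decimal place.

t ≈ 3.0 days

2370·e^(0.0557t) = 952·e^(0.3643t)
2370/952 = e^((0.3643 − 0.0557)t) → ln(2.4895) = 0.3086·t
t = 0.91208 / 0.3086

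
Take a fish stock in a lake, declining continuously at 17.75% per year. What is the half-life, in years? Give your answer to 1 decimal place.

half-life = ln(2) / |r| = 0.69315 / 0.1775

half-life ≈ 3.9 years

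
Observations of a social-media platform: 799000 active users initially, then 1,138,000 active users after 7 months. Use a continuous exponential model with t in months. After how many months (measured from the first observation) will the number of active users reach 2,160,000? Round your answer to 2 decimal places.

r = ln(1138000/799000) / 7 ≈ 0.050524 per month
t = ln(2160000/799000) / r = 0.9945 / 0.050524 ≈ 19.684

t ≈ 19.68 months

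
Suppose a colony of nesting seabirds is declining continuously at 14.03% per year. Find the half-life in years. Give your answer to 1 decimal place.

half-life ≈ 4.9 years

half-life = ln(2) / |r| = 0.69315 / 0.1403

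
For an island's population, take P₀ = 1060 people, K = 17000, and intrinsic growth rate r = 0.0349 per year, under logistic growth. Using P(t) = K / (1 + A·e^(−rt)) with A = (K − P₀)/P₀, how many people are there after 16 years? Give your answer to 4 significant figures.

A = (17000 − 1060)/1060 = 15.03774
P(16) = 17000 / (1 + 15.03774·e^(−0.0349·16)) = 17000 / (1 + 15.03774·0.572124)
= 17000 / 9.60345 ≈ 1770.2

≈ 1,770 people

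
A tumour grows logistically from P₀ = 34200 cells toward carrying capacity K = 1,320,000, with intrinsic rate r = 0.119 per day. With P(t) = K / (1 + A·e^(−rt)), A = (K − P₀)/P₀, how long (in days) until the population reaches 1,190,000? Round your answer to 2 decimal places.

A = (1320000 − 34200)/34200 = 37.59649
1190000 = 1320000/(1 + 37.59649·e^(−0.119t)) → 1 + 37.59649·e^(−0.119t) = 1.10924
e^(−0.119t) = 0.002906 → t = ln(344.1525)/0.119 = 5.84108/0.119

t ≈ 49.08 days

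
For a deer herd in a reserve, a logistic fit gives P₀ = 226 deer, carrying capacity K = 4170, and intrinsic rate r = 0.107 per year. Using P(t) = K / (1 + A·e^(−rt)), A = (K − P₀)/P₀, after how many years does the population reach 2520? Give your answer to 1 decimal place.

A = (4170 − 226)/226 = 17.45133
2520 = 4170/(1 + 17.45133·e^(−0.107t)) → 1 + 17.45133·e^(−0.107t) = 1.65476
e^(−0.107t) = 0.037519 → t = ln(26.65294)/0.107 = 3.2829/0.107

t ≈ 30.7 years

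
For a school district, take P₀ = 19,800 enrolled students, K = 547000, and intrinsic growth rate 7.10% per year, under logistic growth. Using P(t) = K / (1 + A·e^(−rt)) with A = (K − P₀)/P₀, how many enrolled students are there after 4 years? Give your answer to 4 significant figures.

≈ 25,990 enrolled students

A = (547000 − 19800)/19800 = 26.62626
P(4) = 547000 / (1 + 26.62626·e^(−0.071·4)) = 547000 / (1 + 26.62626·0.752767)
= 547000 / 21.04336 ≈ 25993.94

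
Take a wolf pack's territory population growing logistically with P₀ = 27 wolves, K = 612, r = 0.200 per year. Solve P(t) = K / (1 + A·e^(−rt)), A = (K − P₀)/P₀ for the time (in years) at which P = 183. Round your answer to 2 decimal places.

t ≈ 11.12 years

A = (612 − 27)/27 = 21.66667
183 = 612/(1 + 21.66667·e^(−0.2t)) → 1 + 21.66667·e^(−0.2t) = 3.34426
e^(−0.2t) = 0.108197 → t = ln(9.24242)/0.2 = 2.2238/0.2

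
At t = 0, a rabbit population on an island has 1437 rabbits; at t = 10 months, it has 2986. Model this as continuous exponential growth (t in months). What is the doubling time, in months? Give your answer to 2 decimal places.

doubling time ≈ 9.48 months

r = ln(2986/1437) / 10 = ln(2.07794) / 10 ≈ 0.073138 per month
doubling time = ln 2 / |r| = 0.69315 / 0.073138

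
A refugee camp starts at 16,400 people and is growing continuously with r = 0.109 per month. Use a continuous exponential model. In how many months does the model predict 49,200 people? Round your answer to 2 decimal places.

49200 = 16400 · e^(0.109·t)
t = ln(49200/16400) / 0.109 = ln(3) / 0.109 = 1.09861 / 0.109

t ≈ 10.08 months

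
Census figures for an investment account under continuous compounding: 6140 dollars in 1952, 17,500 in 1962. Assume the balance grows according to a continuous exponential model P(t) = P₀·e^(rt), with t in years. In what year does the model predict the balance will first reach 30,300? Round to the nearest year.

year 1967

r = ln(17500/6140) / 10 = 1.04738/10 ≈ 0.104738 per year
t = ln(30300/6140) / r = 1.59632/0.104738 ≈ 15.24 years after 1952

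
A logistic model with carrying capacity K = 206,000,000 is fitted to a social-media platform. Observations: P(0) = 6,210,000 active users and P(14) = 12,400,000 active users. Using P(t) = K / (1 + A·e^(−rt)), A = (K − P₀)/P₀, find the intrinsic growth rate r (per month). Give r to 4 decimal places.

A = (206000000 − 6210000)/6210000 = 32.1723
12400000 = 206000000/(1 + 32.1723·e^(−r·14)) → e^(−14r) = (16.6129 − 1)/32.1723 = 0.48529
r = −ln(0.48529)/14 = 0.72301/14

r ≈ 0.0516 per month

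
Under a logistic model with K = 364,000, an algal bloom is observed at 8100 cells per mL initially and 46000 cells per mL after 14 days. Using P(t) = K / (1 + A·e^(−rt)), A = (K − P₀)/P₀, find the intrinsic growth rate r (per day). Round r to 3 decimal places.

r ≈ 0.132 per day

A = (364000 − 8100)/8100 = 43.93827
46000 = 364000/(1 + 43.93827·e^(−r·14)) → e^(−14r) = (7.91304 − 1)/43.93827 = 0.157335
r = −ln(0.157335)/14 = 1.84938/14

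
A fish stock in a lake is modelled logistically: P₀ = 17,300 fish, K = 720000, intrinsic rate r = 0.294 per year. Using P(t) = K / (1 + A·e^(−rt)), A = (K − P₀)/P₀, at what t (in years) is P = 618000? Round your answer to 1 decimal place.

A = (720000 − 17300)/17300 = 40.6185
618000 = 720000/(1 + 40.6185·e^(−0.294t)) → 1 + 40.6185·e^(−0.294t) = 1.16505
e^(−0.294t) = 0.004063 → t = ln(246.10031)/0.294 = 5.50574/0.294

t ≈ 18.7 years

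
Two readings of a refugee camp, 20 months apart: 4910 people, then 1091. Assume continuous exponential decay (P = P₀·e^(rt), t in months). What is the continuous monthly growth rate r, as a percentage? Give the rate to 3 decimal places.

1091 = 4910 · e^(r·20)
e^(20r) = 1091/4910 = 0.2222
r = ln(0.2222) / 20 = -1.50418 / 20

r ≈ -7.521% per month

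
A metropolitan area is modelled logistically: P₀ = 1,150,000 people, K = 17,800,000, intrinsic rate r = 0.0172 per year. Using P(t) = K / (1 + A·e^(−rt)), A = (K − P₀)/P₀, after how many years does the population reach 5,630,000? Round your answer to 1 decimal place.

t ≈ 110.6 years

A = (17800000 − 1150000)/1150000 = 14.47826
5630000 = 17800000/(1 + 14.47826·e^(−0.0172t)) → 1 + 14.47826·e^(−0.0172t) = 3.16163
e^(−0.0172t) = 0.149302 → t = ln(6.69783)/0.0172 = 1.90178/0.0172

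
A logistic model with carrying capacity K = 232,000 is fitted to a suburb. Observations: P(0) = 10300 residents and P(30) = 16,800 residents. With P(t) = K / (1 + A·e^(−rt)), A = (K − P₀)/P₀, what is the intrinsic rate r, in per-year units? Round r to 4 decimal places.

r ≈ 0.0173 per year

A = (232000 − 10300)/10300 = 21.52427
16800 = 232000/(1 + 21.52427·e^(−r·30)) → e^(−30r) = (13.80952 − 1)/21.52427 = 0.59512
r = −ln(0.59512)/30 = 0.51899/30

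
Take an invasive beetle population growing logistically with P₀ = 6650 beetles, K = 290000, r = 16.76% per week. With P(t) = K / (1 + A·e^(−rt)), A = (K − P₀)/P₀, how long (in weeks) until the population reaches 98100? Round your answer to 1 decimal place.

t ≈ 18.4 weeks

A = (290000 − 6650)/6650 = 42.60902
98100 = 290000/(1 + 42.60902·e^(−0.1676t)) → 1 + 42.60902·e^(−0.1676t) = 2.95617
e^(−0.1676t) = 0.04591 → t = ln(21.78189)/0.1676 = 3.08108/0.1676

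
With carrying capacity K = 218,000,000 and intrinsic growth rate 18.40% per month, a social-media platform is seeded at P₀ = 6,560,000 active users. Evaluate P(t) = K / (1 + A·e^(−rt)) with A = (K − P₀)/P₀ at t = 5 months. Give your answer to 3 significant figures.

A = (218000000 − 6560000)/6560000 = 32.23171
P(5) = 218000000 / (1 + 32.23171·e^(−0.184·5)) = 218000000 / (1 + 32.23171·0.398519)
= 218000000 / 13.84495 ≈ 15745814.49

≈ 15,700,000 active users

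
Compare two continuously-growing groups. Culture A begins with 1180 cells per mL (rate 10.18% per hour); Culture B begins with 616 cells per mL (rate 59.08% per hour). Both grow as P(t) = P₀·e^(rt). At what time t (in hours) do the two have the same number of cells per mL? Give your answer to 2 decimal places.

t ≈ 1.33 hours

1180·e^(0.1018t) = 616·e^(0.5908t)
1180/616 = e^((0.5908 − 0.1018)t) → ln(1.91558) = 0.489·t
t = 0.65002 / 0.489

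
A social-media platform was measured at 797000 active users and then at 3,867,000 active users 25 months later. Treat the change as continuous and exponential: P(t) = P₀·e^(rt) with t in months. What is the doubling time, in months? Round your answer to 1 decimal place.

r = ln(3867000/797000) / 25 = ln(4.85194) / 25 ≈ 0.063175 per month
doubling time = ln 2 / |r| = 0.69315 / 0.063175

doubling time ≈ 11.0 months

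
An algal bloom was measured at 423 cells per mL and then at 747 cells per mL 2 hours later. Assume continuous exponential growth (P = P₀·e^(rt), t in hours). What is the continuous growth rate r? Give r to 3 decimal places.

747 = 423 · e^(r·2)
e^(2r) = 747/423 = 1.76596
r = ln(1.76596) / 2 = 0.56869 / 2

r ≈ 0.284 per hour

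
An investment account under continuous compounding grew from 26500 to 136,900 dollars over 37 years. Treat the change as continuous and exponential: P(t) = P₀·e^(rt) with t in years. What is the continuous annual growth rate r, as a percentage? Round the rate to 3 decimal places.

136900 = 26500 · e^(r·37)
e^(37r) = 136900/26500 = 5.16604
r = ln(5.16604) / 37 = 1.64211 / 37

r ≈ 4.438% per year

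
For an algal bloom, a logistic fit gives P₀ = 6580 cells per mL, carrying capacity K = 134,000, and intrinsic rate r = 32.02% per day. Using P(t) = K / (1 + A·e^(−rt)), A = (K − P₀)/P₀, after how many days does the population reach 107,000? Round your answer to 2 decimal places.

t ≈ 13.56 days

A = (134000 − 6580)/6580 = 19.36474
107000 = 134000/(1 + 19.36474·e^(−0.3202t)) → 1 + 19.36474·e^(−0.3202t) = 1.25234
e^(−0.3202t) = 0.013031 → t = ln(76.74175)/0.3202 = 4.34045/0.3202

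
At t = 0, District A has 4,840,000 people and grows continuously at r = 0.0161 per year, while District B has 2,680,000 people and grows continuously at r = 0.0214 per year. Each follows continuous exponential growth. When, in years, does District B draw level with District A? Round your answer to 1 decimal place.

4840000·e^(0.0161t) = 2680000·e^(0.0214t)
4840000/2680000 = e^((0.0214 − 0.0161)t) → ln(1.80597) = 0.0053·t
t = 0.5911 / 0.0053

t ≈ 111.5 years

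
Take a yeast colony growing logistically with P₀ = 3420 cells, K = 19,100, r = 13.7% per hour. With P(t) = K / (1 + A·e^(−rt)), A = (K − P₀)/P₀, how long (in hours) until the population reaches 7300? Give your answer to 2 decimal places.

t ≈ 7.61 hours

A = (19100 − 3420)/3420 = 4.5848
7300 = 19100/(1 + 4.5848·e^(−0.137t)) → 1 + 4.5848·e^(−0.137t) = 2.61644
e^(−0.137t) = 0.352565 → t = ln(2.83636)/0.137 = 1.04252/0.137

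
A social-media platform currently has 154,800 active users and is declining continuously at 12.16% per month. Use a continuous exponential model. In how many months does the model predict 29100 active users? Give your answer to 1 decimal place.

t ≈ 13.7 months

29100 = 154800 · e^(-0.1216·t)
t = ln(29100/154800) / -0.1216 = ln(0.18798) / -0.1216 = -1.6714 / -0.1216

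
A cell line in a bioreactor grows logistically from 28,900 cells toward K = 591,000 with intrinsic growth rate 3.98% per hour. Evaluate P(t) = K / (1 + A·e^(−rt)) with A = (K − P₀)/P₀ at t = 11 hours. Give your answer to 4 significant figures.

≈ 43,600 cells

A = (591000 − 28900)/28900 = 19.44983
P(11) = 591000 / (1 + 19.44983·e^(−0.0398·11)) = 591000 / (1 + 19.44983·0.645455)
= 591000 / 13.55399 ≈ 43603.41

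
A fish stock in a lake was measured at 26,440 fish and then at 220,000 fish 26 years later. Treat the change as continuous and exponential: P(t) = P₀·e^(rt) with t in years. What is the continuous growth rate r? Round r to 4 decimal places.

220000 = 26440 · e^(r·26)
e^(26r) = 220000/26440 = 8.32073
r = ln(8.32073) / 26 = 2.11875 / 26

r ≈ 0.0815 per year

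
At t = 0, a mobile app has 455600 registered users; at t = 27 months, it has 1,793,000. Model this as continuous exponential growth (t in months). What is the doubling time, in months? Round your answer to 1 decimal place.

doubling time ≈ 13.7 months

r = ln(1793000/455600) / 27 = ln(3.93547) / 27 ≈ 0.050742 per month
doubling time = ln 2 / |r| = 0.69315 / 0.050742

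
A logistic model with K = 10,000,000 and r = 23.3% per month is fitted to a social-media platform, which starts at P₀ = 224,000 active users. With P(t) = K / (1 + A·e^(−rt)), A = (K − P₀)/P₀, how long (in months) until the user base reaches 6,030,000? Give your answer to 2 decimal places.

t ≈ 18.00 months

A = (10000000 − 224000)/224000 = 43.64286
6030000 = 10000000/(1 + 43.64286·e^(−0.233t)) → 1 + 43.64286·e^(−0.233t) = 1.65837
e^(−0.233t) = 0.015086 → t = ln(66.28877)/0.233 = 4.19402/0.233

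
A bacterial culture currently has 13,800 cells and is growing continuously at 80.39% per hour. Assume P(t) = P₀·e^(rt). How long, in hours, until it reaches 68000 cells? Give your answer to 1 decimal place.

t ≈ 2.0 hours

68000 = 13800 · e^(0.8039·t)
t = ln(68000/13800) / 0.8039 = ln(4.92754) / 0.8039 = 1.59484 / 0.8039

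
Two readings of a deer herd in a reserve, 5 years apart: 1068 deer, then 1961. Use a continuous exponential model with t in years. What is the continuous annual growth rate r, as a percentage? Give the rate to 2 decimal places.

r ≈ 12.15% per year

1961 = 1068 · e^(r·5)
e^(5r) = 1961/1068 = 1.83614
r = ln(1.83614) / 5 = 0.60767 / 5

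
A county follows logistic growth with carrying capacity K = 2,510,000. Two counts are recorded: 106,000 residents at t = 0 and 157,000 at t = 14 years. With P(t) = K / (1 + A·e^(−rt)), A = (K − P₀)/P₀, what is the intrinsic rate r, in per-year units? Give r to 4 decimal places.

A = (2510000 − 106000)/106000 = 22.67925
157000 = 2510000/(1 + 22.67925·e^(−r·14)) → e^(−14r) = (15.98726 − 1)/22.67925 = 0.660836
r = −ln(0.660836)/14 = 0.41425/14

r ≈ 0.0296 per year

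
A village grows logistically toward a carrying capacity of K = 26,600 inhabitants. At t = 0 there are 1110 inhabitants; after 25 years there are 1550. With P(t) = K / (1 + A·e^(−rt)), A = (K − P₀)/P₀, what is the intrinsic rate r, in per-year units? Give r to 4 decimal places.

A = (26600 − 1110)/1110 = 22.96396
1550 = 26600/(1 + 22.96396·e^(−r·25)) → e^(−25r) = (17.16129 − 1)/22.96396 = 0.703767
r = −ln(0.703767)/25 = 0.35131/25

r ≈ 0.0141 per year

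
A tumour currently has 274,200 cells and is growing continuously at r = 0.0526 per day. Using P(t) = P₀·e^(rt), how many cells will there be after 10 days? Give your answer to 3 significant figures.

P(10) = 274200 · e^(0.0526·10) = 274200 · e^(0.526)
= 274200 · 1.69215 ≈ 463987.57

≈ 464,000 cells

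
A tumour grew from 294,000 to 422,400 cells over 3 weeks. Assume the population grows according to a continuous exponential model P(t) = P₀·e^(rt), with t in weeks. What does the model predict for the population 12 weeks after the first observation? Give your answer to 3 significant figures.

≈ 1,250,000 cells

r = ln(422400/294000) / 3 ≈ 0.120791 per week
P(12) = 294000 · e^(0.120791·12) = 294000 · 4.26095 ≈ 1252718.95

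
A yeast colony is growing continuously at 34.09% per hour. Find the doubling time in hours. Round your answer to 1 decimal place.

doubling time = ln(2) / |r| = 0.69315 / 0.3409

doubling time ≈ 2.0 hours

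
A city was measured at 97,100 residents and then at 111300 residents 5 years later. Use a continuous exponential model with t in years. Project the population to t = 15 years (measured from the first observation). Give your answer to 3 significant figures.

≈ 146,000 residents

r = ln(111300/97100) / 5 ≈ 0.027298 per year
P(15) = 97100 · e^(0.027298·15) = 97100 · 1.50601 ≈ 146233.55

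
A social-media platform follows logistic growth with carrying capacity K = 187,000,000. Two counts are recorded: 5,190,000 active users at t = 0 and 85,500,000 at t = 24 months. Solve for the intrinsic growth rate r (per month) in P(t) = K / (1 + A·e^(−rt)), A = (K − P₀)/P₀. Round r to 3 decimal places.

r ≈ 0.141 per month

A = (187000000 − 5190000)/5190000 = 35.03083
85500000 = 187000000/(1 + 35.03083·e^(−r·24)) → e^(−24r) = (2.18713 − 1)/35.03083 = 0.033888
r = −ln(0.033888)/24 = 3.38469/24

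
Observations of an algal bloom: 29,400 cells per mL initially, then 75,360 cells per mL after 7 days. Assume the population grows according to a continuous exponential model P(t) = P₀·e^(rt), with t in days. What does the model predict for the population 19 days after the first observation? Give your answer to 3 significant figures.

r = ln(75360/29400) / 7 ≈ 0.134469 per day
P(19) = 29400 · e^(0.134469·19) = 29400 · 12.87012 ≈ 378381.46

≈ 378,000 cells per mL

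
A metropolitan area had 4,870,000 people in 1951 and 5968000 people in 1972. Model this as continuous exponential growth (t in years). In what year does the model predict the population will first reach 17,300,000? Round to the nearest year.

r = ln(5968000/4870000) / 21 = 0.20332/21 ≈ 0.009682 per year
t = ln(17300000/4870000) / r = 1.26761/0.009682 ≈ 130.93 years after 1951

year 2082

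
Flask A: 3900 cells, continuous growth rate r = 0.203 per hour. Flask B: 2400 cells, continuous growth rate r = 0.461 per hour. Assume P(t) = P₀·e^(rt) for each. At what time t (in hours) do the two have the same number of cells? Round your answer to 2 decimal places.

3900·e^(0.203t) = 2400·e^(0.461t)
3900/2400 = e^((0.461 − 0.203)t) → ln(1.625) = 0.258·t
t = 0.48551 / 0.258

t ≈ 1.88 hours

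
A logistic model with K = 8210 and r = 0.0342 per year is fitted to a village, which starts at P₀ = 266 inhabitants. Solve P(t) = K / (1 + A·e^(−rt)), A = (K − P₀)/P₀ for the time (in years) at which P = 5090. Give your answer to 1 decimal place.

A = (8210 − 266)/266 = 29.86466
5090 = 8210/(1 + 29.86466·e^(−0.0342t)) → 1 + 29.86466·e^(−0.0342t) = 1.61297
e^(−0.0342t) = 0.020525 → t = ln(48.72152)/0.0342 = 3.88612/0.0342

t ≈ 113.6 years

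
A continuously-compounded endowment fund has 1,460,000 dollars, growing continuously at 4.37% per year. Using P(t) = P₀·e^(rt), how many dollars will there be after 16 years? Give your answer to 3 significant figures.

≈ 2,940,000 dollars

P(16) = 1460000 · e^(0.0437·16) = 1460000 · e^(0.6992)
= 1460000 · 2.01214 ≈ 2937727.83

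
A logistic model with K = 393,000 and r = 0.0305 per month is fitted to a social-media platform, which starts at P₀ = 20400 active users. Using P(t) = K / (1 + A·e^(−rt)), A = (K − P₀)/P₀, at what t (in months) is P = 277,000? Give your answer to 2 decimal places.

t ≈ 123.78 months

A = (393000 − 20400)/20400 = 18.26471
277000 = 393000/(1 + 18.26471·e^(−0.0305t)) → 1 + 18.26471·e^(−0.0305t) = 1.41877
e^(−0.0305t) = 0.022928 → t = ln(43.61486)/0.0305 = 3.7754/0.0305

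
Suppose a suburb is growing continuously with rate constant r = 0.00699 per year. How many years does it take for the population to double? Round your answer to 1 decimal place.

doubling time ≈ 99.2 years

doubling time = ln(2) / |r| = 0.69315 / 0.00699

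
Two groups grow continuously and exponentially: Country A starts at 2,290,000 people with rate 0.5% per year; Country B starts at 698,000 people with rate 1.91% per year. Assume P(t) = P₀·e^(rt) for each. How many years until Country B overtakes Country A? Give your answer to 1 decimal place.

2290000·e^(0.005t) = 698000·e^(0.0191t)
2290000/698000 = e^((0.0191 − 0.005)t) → ln(3.2808) = 0.0141·t
t = 1.18809 / 0.0141

t ≈ 84.3 years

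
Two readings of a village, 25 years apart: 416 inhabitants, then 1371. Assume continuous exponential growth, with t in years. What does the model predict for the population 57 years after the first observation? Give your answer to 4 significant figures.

r = ln(1371/416) / 25 ≈ 0.047704 per year
P(57) = 416 · e^(0.047704·57) = 416 · 15.16745 ≈ 6309.66

≈ 6,310 inhabitants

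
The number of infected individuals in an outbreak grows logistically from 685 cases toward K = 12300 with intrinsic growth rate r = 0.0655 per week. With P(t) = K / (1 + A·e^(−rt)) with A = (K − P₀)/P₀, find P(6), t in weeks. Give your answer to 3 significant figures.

A = (12300 − 685)/685 = 16.9562
P(6) = 12300 / (1 + 16.9562·e^(−0.0655·6)) = 12300 / (1 + 16.9562·0.675029)
= 12300 / 12.44593 ≈ 988.28

≈ 988 cases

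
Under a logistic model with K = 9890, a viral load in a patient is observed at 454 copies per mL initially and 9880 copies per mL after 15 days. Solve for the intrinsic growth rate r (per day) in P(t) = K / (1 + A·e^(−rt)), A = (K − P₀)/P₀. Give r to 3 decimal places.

A = (9890 − 454)/454 = 20.78414
9880 = 9890/(1 + 20.78414·e^(−r·15)) → e^(−15r) = (1.00101 − 1)/20.78414 = 0.000049
r = −ln(0.000049)/15 = 9.92987/15

r ≈ 0.662 per day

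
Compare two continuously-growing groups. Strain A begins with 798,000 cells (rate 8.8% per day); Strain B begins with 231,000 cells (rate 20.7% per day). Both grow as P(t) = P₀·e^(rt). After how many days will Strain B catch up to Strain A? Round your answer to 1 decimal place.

t ≈ 10.4 days

798000·e^(0.088t) = 231000·e^(0.207t)
798000/231000 = e^((0.207 − 0.088)t) → ln(3.45455) = 0.119·t
t = 1.23969 / 0.119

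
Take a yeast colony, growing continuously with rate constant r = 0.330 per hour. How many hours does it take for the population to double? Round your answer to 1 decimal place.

doubling time = ln(2) / |r| = 0.69315 / 0.33

doubling time ≈ 2.1 hours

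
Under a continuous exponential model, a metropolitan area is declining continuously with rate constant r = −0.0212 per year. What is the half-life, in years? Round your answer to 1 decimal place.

half-life = ln(2) / |r| = 0.69315 / 0.0212

half-life ≈ 32.7 years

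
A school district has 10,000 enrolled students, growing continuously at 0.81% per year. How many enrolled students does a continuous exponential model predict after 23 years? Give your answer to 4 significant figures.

≈ 12,050 enrolled students

P(23) = 10000 · e^(0.0081·23) = 10000 · e^(0.1863)
= 10000 · 1.20478 ≈ 12047.84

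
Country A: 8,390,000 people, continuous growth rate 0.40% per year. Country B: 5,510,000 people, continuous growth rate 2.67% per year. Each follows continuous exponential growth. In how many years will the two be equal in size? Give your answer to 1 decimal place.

8390000·e^(0.004t) = 5510000·e^(0.0267t)
8390000/5510000 = e^((0.0267 − 0.004)t) → ln(1.52269) = 0.0227·t
t = 0.42048 / 0.0227

t ≈ 18.5 years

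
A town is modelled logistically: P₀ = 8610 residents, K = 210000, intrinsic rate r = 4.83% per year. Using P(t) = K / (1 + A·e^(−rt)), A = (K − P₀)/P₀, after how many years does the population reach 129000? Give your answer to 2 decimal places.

t ≈ 74.90 years

A = (210000 − 8610)/8610 = 23.39024
129000 = 210000/(1 + 23.39024·e^(−0.0483t)) → 1 + 23.39024·e^(−0.0483t) = 1.62791
e^(−0.0483t) = 0.026845 → t = ln(37.25113)/0.0483 = 3.61768/0.0483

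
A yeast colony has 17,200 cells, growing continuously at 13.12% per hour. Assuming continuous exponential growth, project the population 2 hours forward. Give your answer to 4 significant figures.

P(2) = 17200 · e^(0.1312·2) = 17200 · e^(0.2624)
= 17200 · 1.30005 ≈ 22360.8

≈ 22,360 cells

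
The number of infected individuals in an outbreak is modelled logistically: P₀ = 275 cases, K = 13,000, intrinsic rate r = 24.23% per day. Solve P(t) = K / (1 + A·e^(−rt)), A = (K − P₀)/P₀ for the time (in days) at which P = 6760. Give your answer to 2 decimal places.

A = (13000 − 275)/275 = 46.27273
6760 = 13000/(1 + 46.27273·e^(−0.2423t)) → 1 + 46.27273·e^(−0.2423t) = 1.92308
e^(−0.2423t) = 0.019949 → t = ln(50.12879)/0.2423 = 3.9146/0.2423

t ≈ 16.16 days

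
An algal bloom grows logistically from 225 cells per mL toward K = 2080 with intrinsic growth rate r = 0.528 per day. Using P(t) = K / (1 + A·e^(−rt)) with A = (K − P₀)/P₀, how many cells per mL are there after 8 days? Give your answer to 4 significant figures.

A = (2080 − 225)/225 = 8.24444
P(8) = 2080 / (1 + 8.24444·e^(−0.528·8)) = 2080 / (1 + 8.24444·0.01464)
= 2080 / 1.1207 ≈ 1855.99

≈ 1,856 cells per mL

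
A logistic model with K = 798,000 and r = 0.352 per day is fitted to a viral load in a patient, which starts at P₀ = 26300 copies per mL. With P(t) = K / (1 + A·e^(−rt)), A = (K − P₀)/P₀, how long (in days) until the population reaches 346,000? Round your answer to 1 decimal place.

A = (798000 − 26300)/26300 = 29.34221
346000 = 798000/(1 + 29.34221·e^(−0.352t)) → 1 + 29.34221·e^(−0.352t) = 2.30636
e^(−0.352t) = 0.044521 → t = ln(22.46107)/0.352 = 3.11178/0.352

t ≈ 8.8 days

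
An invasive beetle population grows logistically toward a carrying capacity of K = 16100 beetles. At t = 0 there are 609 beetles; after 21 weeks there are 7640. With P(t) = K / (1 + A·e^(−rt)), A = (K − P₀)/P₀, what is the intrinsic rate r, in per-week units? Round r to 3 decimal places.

A = (16100 − 609)/609 = 25.43678
7640 = 16100/(1 + 25.43678·e^(−r·21)) → e^(−21r) = (2.10733 − 1)/25.43678 = 0.043533
r = −ln(0.043533)/21 = 3.13424/21

r ≈ 0.149 per week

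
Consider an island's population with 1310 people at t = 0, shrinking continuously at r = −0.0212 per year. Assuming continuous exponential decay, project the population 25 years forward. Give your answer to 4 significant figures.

≈ 771.1 people

P(25) = 1310 · e^(-0.0212·25) = 1310 · e^(-0.53)
= 1310 · 0.5886 ≈ 771.07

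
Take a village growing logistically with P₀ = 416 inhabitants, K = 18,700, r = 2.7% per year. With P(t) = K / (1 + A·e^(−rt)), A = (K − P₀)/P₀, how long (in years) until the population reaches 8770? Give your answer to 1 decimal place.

A = (18700 − 416)/416 = 43.95192
8770 = 18700/(1 + 43.95192·e^(−0.027t)) → 1 + 43.95192·e^(−0.027t) = 2.13227
e^(−0.027t) = 0.025762 → t = ln(38.81756)/0.027 = 3.65887/0.027

t ≈ 135.5 years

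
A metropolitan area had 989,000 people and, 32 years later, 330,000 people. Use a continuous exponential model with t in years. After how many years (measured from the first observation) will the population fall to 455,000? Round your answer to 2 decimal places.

t ≈ 22.64 years

r = ln(330000/989000) / 32 ≈ -0.0343 per year
t = ln(455000/989000) / r = -0.7764 / -0.0343 ≈ 22.635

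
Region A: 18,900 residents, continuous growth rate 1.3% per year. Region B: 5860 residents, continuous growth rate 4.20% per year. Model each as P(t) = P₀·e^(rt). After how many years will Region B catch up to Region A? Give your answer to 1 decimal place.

t ≈ 40.4 years

18900·e^(0.013t) = 5860·e^(0.042t)
18900/5860 = e^((0.042 − 0.013)t) → ln(3.22526) = 0.029·t
t = 1.17101 / 0.029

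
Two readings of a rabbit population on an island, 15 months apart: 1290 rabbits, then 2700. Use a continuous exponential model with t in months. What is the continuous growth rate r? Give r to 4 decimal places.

2700 = 1290 · e^(r·15)
e^(15r) = 2700/1290 = 2.09302
r = ln(2.09302) / 15 = 0.73861 / 15

r ≈ 0.0492 per month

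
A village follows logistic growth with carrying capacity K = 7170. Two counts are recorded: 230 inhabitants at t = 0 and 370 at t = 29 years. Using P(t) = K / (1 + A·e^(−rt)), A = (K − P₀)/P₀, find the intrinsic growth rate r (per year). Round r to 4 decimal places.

r ≈ 0.0171 per year

A = (7170 − 230)/230 = 30.17391
370 = 7170/(1 + 30.17391·e^(−r·29)) → e^(−29r) = (19.37838 − 1)/30.17391 = 0.609082
r = −ln(0.609082)/29 = 0.4958/29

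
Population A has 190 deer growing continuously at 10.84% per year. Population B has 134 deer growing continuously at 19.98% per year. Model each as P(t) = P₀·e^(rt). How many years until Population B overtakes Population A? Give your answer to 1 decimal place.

t ≈ 3.8 years

190·e^(0.1084t) = 134·e^(0.1998t)
190/134 = e^((0.1998 − 0.1084)t) → ln(1.41791) = 0.0914·t
t = 0.34918 / 0.0914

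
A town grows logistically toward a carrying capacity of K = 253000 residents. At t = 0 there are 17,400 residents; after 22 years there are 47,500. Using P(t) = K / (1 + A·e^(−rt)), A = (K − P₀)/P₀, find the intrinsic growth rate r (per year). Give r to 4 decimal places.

r ≈ 0.0519 per year

A = (253000 − 17400)/17400 = 13.54023
47500 = 253000/(1 + 13.54023·e^(−r·22)) → e^(−22r) = (5.32632 − 1)/13.54023 = 0.319516
r = −ln(0.319516)/22 = 1.14095/22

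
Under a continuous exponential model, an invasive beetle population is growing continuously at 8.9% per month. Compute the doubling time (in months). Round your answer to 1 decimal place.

doubling time ≈ 7.8 months

doubling time = ln(2) / |r| = 0.69315 / 0.089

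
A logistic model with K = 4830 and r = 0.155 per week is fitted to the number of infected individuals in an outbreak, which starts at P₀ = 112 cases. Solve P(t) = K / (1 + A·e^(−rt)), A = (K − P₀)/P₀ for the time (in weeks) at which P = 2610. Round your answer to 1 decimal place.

A = (4830 − 112)/112 = 42.125
2610 = 4830/(1 + 42.125·e^(−0.155t)) → 1 + 42.125·e^(−0.155t) = 1.85057
e^(−0.155t) = 0.020192 → t = ln(49.52534)/0.155 = 3.90248/0.155

t ≈ 25.2 weeks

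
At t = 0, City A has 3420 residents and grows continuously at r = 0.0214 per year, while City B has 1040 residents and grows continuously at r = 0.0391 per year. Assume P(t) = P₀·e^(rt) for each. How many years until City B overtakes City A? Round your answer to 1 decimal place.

t ≈ 67.3 years

3420·e^(0.0214t) = 1040·e^(0.0391t)
3420/1040 = e^((0.0391 − 0.0214)t) → ln(3.28846) = 0.0177·t
t = 1.19042 / 0.0177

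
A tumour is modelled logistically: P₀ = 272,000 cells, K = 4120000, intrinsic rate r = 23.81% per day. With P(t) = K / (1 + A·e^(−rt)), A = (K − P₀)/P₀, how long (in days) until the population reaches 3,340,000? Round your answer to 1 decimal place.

A = (4120000 − 272000)/272000 = 14.14706
3340000 = 4120000/(1 + 14.14706·e^(−0.2381t)) → 1 + 14.14706·e^(−0.2381t) = 1.23353
e^(−0.2381t) = 0.016508 → t = ln(60.57843)/0.2381 = 4.10394/0.2381

t ≈ 17.2 days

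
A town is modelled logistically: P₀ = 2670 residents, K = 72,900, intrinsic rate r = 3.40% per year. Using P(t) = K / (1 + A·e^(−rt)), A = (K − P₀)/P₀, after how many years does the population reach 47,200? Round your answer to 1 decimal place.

A = (72900 − 2670)/2670 = 26.30337
47200 = 72900/(1 + 26.30337·e^(−0.034t)) → 1 + 26.30337·e^(−0.034t) = 1.54449
e^(−0.034t) = 0.0207 → t = ln(48.30814)/0.034 = 3.8776/0.034

t ≈ 114.0 years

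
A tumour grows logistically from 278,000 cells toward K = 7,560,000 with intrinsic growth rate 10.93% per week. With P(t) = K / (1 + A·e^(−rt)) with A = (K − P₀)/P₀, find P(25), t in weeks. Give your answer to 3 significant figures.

≈ 2,800,000 cells

A = (7560000 − 278000)/278000 = 26.19424
P(25) = 7560000 / (1 + 26.19424·e^(−0.1093·25)) = 7560000 / (1 + 26.19424·0.065056)
= 7560000 / 2.7041 ≈ 2795750.01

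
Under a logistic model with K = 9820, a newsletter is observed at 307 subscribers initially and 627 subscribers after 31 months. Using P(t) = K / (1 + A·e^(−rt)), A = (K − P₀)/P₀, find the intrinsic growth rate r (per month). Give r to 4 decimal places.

r ≈ 0.0241 per month

A = (9820 − 307)/307 = 30.98697
627 = 9820/(1 + 30.98697·e^(−r·31)) → e^(−31r) = (15.66188 − 1)/30.98697 = 0.473163
r = −ln(0.473163)/31 = 0.74832/31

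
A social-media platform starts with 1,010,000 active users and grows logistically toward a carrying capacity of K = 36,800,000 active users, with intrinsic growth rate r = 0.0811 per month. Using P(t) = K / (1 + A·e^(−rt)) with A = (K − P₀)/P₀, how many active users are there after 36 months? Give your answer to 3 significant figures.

≈ 12,600,000 active users

A = (36800000 − 1010000)/1010000 = 35.43564
P(36) = 36800000 / (1 + 35.43564·e^(−0.0811·36)) = 36800000 / (1 + 35.43564·0.053955)
= 36800000 / 2.91194 ≈ 12637625.01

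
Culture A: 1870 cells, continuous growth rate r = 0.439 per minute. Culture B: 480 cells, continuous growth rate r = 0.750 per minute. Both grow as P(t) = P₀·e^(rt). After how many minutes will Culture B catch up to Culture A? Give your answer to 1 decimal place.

t ≈ 4.4 minutes

1870·e^(0.439t) = 480·e^(0.75t)
1870/480 = e^((0.75 − 0.439)t) → ln(3.89583) = 0.311·t
t = 1.35991 / 0.311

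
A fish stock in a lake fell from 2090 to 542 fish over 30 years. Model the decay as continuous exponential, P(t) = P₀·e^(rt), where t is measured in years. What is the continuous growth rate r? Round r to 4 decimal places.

r ≈ -0.0450 per year

542 = 2090 · e^(r·30)
e^(30r) = 542/2090 = 0.25933
r = ln(0.25933) / 30 = -1.34965 / 30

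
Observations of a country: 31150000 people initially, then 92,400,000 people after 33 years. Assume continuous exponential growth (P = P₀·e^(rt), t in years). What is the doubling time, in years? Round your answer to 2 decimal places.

doubling time ≈ 21.04 years

r = ln(92400000/31150000) / 33 = ln(2.96629) / 33 ≈ 0.032949 per year
doubling time = ln 2 / |r| = 0.69315 / 0.032949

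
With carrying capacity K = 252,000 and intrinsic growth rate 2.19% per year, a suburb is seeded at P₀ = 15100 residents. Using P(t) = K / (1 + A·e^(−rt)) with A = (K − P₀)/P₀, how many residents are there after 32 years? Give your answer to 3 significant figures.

≈ 28,700 residents

A = (252000 − 15100)/15100 = 15.68874
P(32) = 252000 / (1 + 15.68874·e^(−0.0219·32)) = 252000 / (1 + 15.68874·0.496188)
= 252000 / 8.78457 ≈ 28686.67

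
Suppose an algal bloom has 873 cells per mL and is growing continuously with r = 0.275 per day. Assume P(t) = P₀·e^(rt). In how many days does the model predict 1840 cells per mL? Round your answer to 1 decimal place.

t ≈ 2.7 days

1840 = 873 · e^(0.275·t)
t = ln(1840/873) / 0.275 = ln(2.10767) / 0.275 = 0.74559 / 0.275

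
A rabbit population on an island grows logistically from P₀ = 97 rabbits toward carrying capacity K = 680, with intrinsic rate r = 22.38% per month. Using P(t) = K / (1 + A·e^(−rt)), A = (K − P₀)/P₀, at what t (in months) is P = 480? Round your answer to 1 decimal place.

t ≈ 11.9 months

A = (680 − 97)/97 = 6.01031
480 = 680/(1 + 6.01031·e^(−0.2238t)) → 1 + 6.01031·e^(−0.2238t) = 1.41667
e^(−0.2238t) = 0.069325 → t = ln(14.42474)/0.2238 = 2.66894/0.2238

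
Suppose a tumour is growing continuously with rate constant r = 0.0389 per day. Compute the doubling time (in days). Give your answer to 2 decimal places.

doubling time = ln(2) / |r| = 0.69315 / 0.0389

doubling time ≈ 17.82 days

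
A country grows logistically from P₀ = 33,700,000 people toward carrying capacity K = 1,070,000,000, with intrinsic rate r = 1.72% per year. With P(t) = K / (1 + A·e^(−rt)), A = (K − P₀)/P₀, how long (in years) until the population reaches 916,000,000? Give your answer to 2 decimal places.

A = (1070000000 − 33700000)/33700000 = 30.75074
916000000 = 1070000000/(1 + 30.75074·e^(−0.0172t)) → 1 + 30.75074·e^(−0.0172t) = 1.16812
e^(−0.0172t) = 0.005467 → t = ln(182.90701)/0.0172 = 5.20898/0.0172

t ≈ 302.85 years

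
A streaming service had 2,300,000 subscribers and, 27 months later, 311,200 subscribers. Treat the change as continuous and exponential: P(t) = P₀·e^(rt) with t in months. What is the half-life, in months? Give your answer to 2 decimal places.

r = ln(311200/2300000) / 27 = ln(0.1353) / 27 ≈ -0.074083 per month
half-life = ln 2 / |r| = 0.69315 / 0.074083

half-life ≈ 9.36 months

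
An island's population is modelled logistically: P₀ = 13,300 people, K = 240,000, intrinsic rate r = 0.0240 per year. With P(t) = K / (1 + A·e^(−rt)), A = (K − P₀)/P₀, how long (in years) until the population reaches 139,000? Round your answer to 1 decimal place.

t ≈ 131.5 years

A = (240000 − 13300)/13300 = 17.04511
139000 = 240000/(1 + 17.04511·e^(−0.024t)) → 1 + 17.04511·e^(−0.024t) = 1.72662
e^(−0.024t) = 0.042629 → t = ln(23.45813)/0.024 = 3.15522/0.024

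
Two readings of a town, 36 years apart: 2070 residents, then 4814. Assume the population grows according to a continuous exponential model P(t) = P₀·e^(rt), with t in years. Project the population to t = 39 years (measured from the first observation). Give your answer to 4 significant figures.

≈ 5,165 residents

r = ln(4814/2070) / 36 ≈ 0.023444 per year
P(39) = 2070 · e^(0.023444·39) = 2070 · 2.49506 ≈ 5164.77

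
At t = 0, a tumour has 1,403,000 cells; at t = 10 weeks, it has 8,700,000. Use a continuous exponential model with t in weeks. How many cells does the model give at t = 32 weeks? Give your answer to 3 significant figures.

≈ 482,000,000 cells

r = ln(8700000/1403000) / 10 ≈ 0.182471 per week
P(32) = 1403000 · e^(0.182471·32) = 1403000 · 343.46071 ≈ 481875373.61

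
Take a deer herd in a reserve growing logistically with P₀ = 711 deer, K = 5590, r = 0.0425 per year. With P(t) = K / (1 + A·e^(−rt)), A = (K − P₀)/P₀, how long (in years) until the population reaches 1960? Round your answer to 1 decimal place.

t ≈ 30.8 years

A = (5590 − 711)/711 = 6.86217
1960 = 5590/(1 + 6.86217·e^(−0.0425t)) → 1 + 6.86217·e^(−0.0425t) = 2.85204
e^(−0.0425t) = 0.269892 → t = ln(3.70519)/0.0425 = 1.30973/0.0425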